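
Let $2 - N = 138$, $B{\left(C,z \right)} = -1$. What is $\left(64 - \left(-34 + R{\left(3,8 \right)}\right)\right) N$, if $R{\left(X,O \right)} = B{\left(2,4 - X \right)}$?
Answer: $-13464$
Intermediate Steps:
$R{\left(X,O \right)} = -1$
$N = -136$ ($N = 2 - 138 = -136$)
$\left(64 - \left(-34 + R{\left(3,8 \right)}\right)\right) N = \left(64 + \left(34 - -1\right)\right) \left(-136\right) = \left(64 + \left(34 + 1\right)\right) \left(-136\right) = \left(64 + 35\right) \left(-136\right) = 99 \left(-136\right) = -13464$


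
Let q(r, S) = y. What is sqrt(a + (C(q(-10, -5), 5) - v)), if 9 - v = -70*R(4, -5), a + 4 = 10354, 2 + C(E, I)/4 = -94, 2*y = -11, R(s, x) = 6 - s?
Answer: sqrt(9817) ≈ 99.081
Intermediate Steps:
y = -11/2 (y = (1/2)*(-11) = -11/2 ≈ -5.5000)
q(r, S) = -11/2
C(E, I) = -384 (C(E, I) = -8 + 4*(-94) = -8 - 376 = -384)
a = 10350 (a = -4 + 10354 = 10350)
v = 149 (v = 9 - (-70)*(6 - 1*4) = 9 - (-70)*(6 - 4) = 9 - (-70)*2 = 9 - 1*(-140) = 9 + 140 = 149)
sqrt(a + (C(q(-10, -5), 5) - v)) = sqrt(10350 + (-384 - 1*149)) = sqrt(10350 + (-384 - 149)) = sqrt(10350 - 533) = sqrt(9817)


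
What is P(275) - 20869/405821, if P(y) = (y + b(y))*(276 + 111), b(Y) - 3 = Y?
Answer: 86850137162/405821 ≈ 2.1401e+5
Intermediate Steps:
b(Y) = 3 + Y
P(y) = 1161 + 774*y (P(y) = (y + (3 + y))*(276 + 111) = (3 + 2*y)*387 = 1161 + 774*y)
P(275) - 20869/405821 = (1161 + 774*275) - 20869/405821 = (1161 + 212850) - 20869*1/405821 = 214011 - 20869/405821 = 86850137162/405821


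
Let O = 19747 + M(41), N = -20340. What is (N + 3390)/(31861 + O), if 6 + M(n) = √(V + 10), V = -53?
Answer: -874653900/2662766447 + 16950*I*√43/2662766447 ≈ -0.32848 + 4.1742e-5*I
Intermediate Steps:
M(n) = -6 + I*√43 (M(n) = -6 + √(-53 + 10) = -6 + √(-43) = -6 + I*√43)
O = 19741 + I*√43 (O = 19747 + (-6 + I*√43) = 19741 + I*√43 ≈ 19741.0 + 6.5574*I)
(N + 3390)/(31861 + O) = (-20340 + 3390)/(31861 + (19741 + I*√43)) = -16950/(51602 + I*√43)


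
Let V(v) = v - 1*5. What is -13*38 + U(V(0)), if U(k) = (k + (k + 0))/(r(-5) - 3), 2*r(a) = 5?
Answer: -474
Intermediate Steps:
r(a) = 5/2 (r(a) = (½)*5 = 5/2)
V(v) = -5 + v (V(v) = v - 5 = -5 + v)
U(k) = -4*k (U(k) = (k + (k + 0))/(5/2 - 3) = (k + k)/(-½) = (2*k)*(-2) = -4*k)
-13*38 + U(V(0)) = -13*38 - 4*(-5 + 0) = -494 - 4*(-5) = -494 + 20 = -474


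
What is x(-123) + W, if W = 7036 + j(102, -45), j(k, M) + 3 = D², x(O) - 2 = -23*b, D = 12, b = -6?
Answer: 7317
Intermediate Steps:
x(O) = 140 (x(O) = 2 - 23*(-6) = 2 + 138 = 140)
j(k, M) = 141 (j(k, M) = -3 + 12² = -3 + 144 = 141)
W = 7177 (W = 7036 + 141 = 7177)
x(-123) + W = 140 + 7177 = 7317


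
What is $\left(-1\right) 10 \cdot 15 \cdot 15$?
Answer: $-2250$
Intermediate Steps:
$\left(-1\right) 10 \cdot 15 \cdot 15 = \left(-10\right) 15 \cdot 15 = \left(-150\right) 15 = -2250$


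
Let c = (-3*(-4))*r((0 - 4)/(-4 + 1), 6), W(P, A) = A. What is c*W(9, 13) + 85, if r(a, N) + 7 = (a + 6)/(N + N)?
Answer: -2735/3 ≈ -911.67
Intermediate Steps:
r(a, N) = -7 + (6 + a)/(2*N) (r(a, N) = -7 + (a + 6)/(N + N) = -7 + (6 + a)/((2*N)) = -7 + (6 + a)*(1/(2*N)) = -7 + (6 + a)/(2*N))
c = -230/3 (c = (-3*(-4))*((½)*(6 + (0 - 4)/(-4 + 1) - 14*6)/6) = 12*((½)*(⅙)*(6 - 4/(-3) - 84)) = 12*((½)*(⅙)*(6 - 4*(-⅓) - 84)) = 12*((½)*(⅙)*(6 + 4/3 - 84)) = 12*((½)*(⅙)*(-230/3)) = 12*(-115/18) = -230/3 ≈ -76.667)
c*W(9, 13) + 85 = -230/3*13 + 85 = -2990/3 + 85 = -2735/3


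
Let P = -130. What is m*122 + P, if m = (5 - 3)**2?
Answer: 358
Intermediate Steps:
m = 4 (m = 2**2 = 4)
m*122 + P = 4*122 - 130 = 488 - 130 = 358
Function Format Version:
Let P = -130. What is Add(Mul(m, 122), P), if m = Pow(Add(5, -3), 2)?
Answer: 358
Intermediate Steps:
m = 4 (m = Pow(2, 2) = 4)
Add(Mul(m, 122), P) = Add(Mul(4, 122), -130) = Add(488, -130) = 358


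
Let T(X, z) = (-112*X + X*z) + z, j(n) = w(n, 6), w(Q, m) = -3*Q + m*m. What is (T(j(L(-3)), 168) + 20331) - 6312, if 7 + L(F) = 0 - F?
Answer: 16875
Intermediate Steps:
L(F) = -7 - F (L(F) = -7 + (0 - F) = -7 - F)
w(Q, m) = m**2 - 3*Q (w(Q, m) = -3*Q + m**2 = m**2 - 3*Q)
j(n) = 36 - 3*n (j(n) = 6**2 - 3*n = 36 - 3*n)
T(X, z) = z - 112*X + X*z
(T(j(L(-3)), 168) + 20331) - 6312 = ((168 - 112*(36 - 3*(-7 - 1*(-3))) + (36 - 3*(-7 - 1*(-3)))*168) + 20331) - 6312 = ((168 - 112*(36 - 3*(-7 + 3)) + (36 - 3*(-7 + 3))*168) + 20331) - 6312 = ((168 - 112*(36 - 3*(-4)) + (36 - 3*(-4))*168) + 20331) - 6312 = ((168 - 112*(36 + 12) + (36 + 12)*168) + 20331) - 6312 = ((168 - 112*48 + 48*168) + 20331) - 6312 = ((168 - 5376 + 8064) + 20331) - 6312 = (2856 + 20331) - 6312 = 23187 - 6312 = 16875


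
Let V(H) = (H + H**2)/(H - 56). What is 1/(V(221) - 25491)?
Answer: -55/1385651 ≈ -3.9693e-5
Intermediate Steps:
V(H) = (H + H**2)/(-56 + H)
1/(V(221) - 25491) = 1/(221*(1 + 221)/(-56 + 221) - 25491) = 1/(221*222/165 - 25491) = 1/(221*(1/165)*222 - 25491) = 1/(16354/55 - 25491) = 1/(-1385651/55) = -55/1385651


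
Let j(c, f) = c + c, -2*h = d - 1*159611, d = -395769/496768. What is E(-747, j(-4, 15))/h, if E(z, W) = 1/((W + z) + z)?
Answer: -496768/59546814795767 ≈ -8.3425e-9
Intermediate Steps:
d = -395769/496768 (d = -395769*1/496768 = -395769/496768 ≈ -0.79669)
h = 79290033017/993536 (h = -(-395769/496768 - 1*159611)/2 = -(-395769/496768 - 159611)/2 = -½*(-79290033017/496768) = 79290033017/993536 ≈ 79806.)
j(c, f) = 2*c
E(z, W) = 1/(W + 2*z)
E(-747, j(-4, 15))/h = 1/((2*(-4) + 2*(-747))*(79290033017/993536)) = (993536/79290033017)/(-8 - 1494) = (993536/79290033017)/(-1502) = -1/1502*993536/79290033017 = -496768/59546814795767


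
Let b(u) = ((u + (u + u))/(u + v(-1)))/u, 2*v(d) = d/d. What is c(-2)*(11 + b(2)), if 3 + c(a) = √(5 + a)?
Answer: -183/5 + 61*√3/5 ≈ -15.469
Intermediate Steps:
v(d) = ½ (v(d) = (d/d)/2 = (½)*1 = ½)
c(a) = -3 + √(5 + a)
b(u) = 3/(½ + u) (b(u) = ((u + (u + u))/(u + ½))/u = ((u + 2*u)/(½ + u))/u = ((3*u)/(½ + u))/u = (3*u/(½ + u))/u = 3/(½ + u))
c(-2)*(11 + b(2)) = (-3 + √(5 - 2))*(11 + 6/(1 + 2*2)) = (-3 + √3)*(11 + 6/(1 + 4)) = (-3 + √3)*(11 + 6/5) = (-3 + √3)*(61/5) = -183/5 + 61*√3/5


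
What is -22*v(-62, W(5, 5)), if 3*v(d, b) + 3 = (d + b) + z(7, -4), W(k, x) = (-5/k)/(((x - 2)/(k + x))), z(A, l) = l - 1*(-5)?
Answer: 4444/9 ≈ 493.78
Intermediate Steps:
z(A, l) = 5 + l (z(A, l) = l + 5 = 5 + l)
W(k, x) = -5*(k + x)/(k*(-2 + x)) (W(k, x) = (-5/k)/(((-2 + x)/(k + x))) = (-5/k)*((k + x)/(-2 + x)) = -5*(k + x)/(k*(-2 + x)))
v(d, b) = -⅔ + b/3 + d/3 (v(d, b) = -1 + ((d + b) + (5 - 4))/3 = -1 + ((b + d) + 1)/3 = -1 + (1 + b + d)/3 = -1 + (⅓ + b/3 + d/3) = -⅔ + b/3 + d/3)
-22*v(-62, W(5, 5)) = -22*(-⅔ + (5*(-1*5 - 1*5)/(5*(-2 + 5)))/3 + (⅓)*(-62)) = -22*(-⅔ + (5*(⅕)*(-5 - 5)/3)/3 - 62/3) = -22*(-⅔ + (5*(⅕)*(⅓)*(-10))/3 - 62/3) = -22*(-⅔ + (⅓)*(-10/3) - 62/3) = -22*(-⅔ - 10/9 - 62/3) = -22*(-202/9) = 4444/9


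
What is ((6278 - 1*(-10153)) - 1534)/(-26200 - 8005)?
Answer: -14897/34205 ≈ -0.43552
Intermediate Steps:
((6278 - 1*(-10153)) - 1534)/(-26200 - 8005) = ((6278 + 10153) - 1534)/(-34205) = (16431 - 1534)*(-1/34205) = 14897*(-1/34205) = -14897/34205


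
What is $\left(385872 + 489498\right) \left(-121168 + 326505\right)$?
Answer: $179745849690$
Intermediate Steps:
$\left(385872 + 489498\right) \left(-121168 + 326505\right) = 875370 \cdot 205337 = 179745849690$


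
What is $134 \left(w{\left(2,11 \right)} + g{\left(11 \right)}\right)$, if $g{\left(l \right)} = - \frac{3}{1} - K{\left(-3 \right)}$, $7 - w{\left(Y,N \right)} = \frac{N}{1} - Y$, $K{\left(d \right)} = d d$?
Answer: $-1876$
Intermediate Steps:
$K{\left(d \right)} = d^{2}$
$w{\left(Y,N \right)} = 7 + Y - N$ ($w{\left(Y,N \right)} = 7 - \left(\frac{N}{1} - Y\right) = 7 - \left(N 1 - Y\right) = 7 - \left(N - Y\right) = 7 + Y - N$)
$g{\left(l \right)} = -12$ ($g{\left(l \right)} = - \frac{3}{1} - \left(-3\right)^{2} = \left(-3\right) 1 - 9 = -3 - 9 = -12$)
$134 \left(w{\left(2,11 \right)} + g{\left(11 \right)}\right) = 134 \left(\left(7 + 2 - 11\right) - 12\right) = 134 \left(-2 - 12\right) = 134 \left(-14\right) = -1876$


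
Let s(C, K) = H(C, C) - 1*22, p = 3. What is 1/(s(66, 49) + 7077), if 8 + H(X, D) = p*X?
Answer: 1/7245 ≈ 0.00013803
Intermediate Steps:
H(X, D) = -8 + 3*X
s(C, K) = -30 + 3*C (s(C, K) = (-8 + 3*C) - 1*22 = (-8 + 3*C) - 22 = -30 + 3*C)
1/(s(66, 49) + 7077) = 1/((-30 + 3*66) + 7077) = 1/((-30 + 198) + 7077) = 1/(168 + 7077) = 1/7245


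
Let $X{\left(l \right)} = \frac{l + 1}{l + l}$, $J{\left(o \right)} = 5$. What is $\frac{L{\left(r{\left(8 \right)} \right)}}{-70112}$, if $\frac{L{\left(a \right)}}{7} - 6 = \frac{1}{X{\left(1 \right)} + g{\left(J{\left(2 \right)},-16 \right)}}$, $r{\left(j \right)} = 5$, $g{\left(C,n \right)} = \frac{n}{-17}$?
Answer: $- \frac{215}{330528} \approx -0.00065047$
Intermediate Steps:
$g{\left(C,n \right)} = - \frac{n}{17}$ ($g{\left(C,n \right)} = n \left(- \frac{1}{17}\right) = - \frac{n}{17}$)
$X{\left(l \right)} = \frac{1 + l}{2 l}$
$L{\left(a \right)} = \frac{1505}{33}$ ($L{\left(a \right)} = 42 + \frac{7}{\frac{1 + 1}{2 \cdot 1} - - \frac{16}{17}} = 42 + \frac{7}{\frac{1}{2} \cdot 1 \cdot 2 + \frac{16}{17}} = 42 + \frac{7}{1 + \frac{16}{17}} = 42 + \frac{7}{\frac{33}{17}} = 42 + 7 \cdot \frac{17}{33} = 42 + \frac{119}{33} = \frac{1505}{33}$)
$\frac{L{\left(r{\left(8 \right)} \right)}}{-70112} = \frac{1505}{33 \left(-70112\right)} = \frac{1505}{33} \left(- \frac{1}{70112}\right) = - \frac{215}{330528}$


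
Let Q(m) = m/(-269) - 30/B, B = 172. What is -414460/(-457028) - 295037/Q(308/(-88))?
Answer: 22936720891224/12548107 ≈ 1.8279e+6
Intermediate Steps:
Q(m) = -15/86 - m/269 (Q(m) = m/(-269) - 30/172 = m*(-1/269) - 30*1/172 = -m/269 - 15/86 = -15/86 - m/269)
-414460/(-457028) - 295037/Q(308/(-88)) = -414460/(-457028) - 295037/(-15/86 - 308/(269*(-88))) = -414460*(-1/457028) - 295037/(-15/86 - 308*(-1)/(269*88)) = 6095/6721 - 295037/(-15/86 - 1/269*(-7/2)) = 6095/6721 - 295037/(-15/86 + 7/538) = 6095/6721 - 295037/(-1867/11567) = 6095/6721 - 295037*(-11567/1867) = 6095/6721 + 3412692979/1867 = 22936720891224/12548107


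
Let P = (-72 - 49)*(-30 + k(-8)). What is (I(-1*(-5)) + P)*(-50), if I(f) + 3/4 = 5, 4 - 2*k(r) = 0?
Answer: -339225/2 ≈ -1.6961e+5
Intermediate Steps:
k(r) = 2 (k(r) = 2 - ½*0 = 2 + 0 = 2)
I(f) = 17/4 (I(f) = -¾ + 5 = 17/4)
P = 3388 (P = (-72 - 49)*(-30 + 2) = -121*(-28) = 3388)
(I(-1*(-5)) + P)*(-50) = (17/4 + 3388)*(-50) = (13569/4)*(-50) = -339225/2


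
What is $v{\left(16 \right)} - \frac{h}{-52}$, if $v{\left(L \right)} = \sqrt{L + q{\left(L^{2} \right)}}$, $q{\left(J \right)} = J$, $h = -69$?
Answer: $- \frac{69}{52} + 4 \sqrt{17} \approx 15.165$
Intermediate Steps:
$v{\left(L \right)} = \sqrt{L + L^{2}}$
$v{\left(16 \right)} - \frac{h}{-52} = \sqrt{16 \left(1 + 16\right)} - - \frac{69}{-52} = \sqrt{16 \cdot 17} - \left(-69\right) \left(- \frac{1}{52}\right) = \sqrt{272} - \frac{69}{52} = 4 \sqrt{17} - \frac{69}{52} = - \frac{69}{52} + 4 \sqrt{17}$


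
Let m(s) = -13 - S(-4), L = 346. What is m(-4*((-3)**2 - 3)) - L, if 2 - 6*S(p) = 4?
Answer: -1076/3 ≈ -358.67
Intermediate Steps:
S(p) = -1/3 (S(p) = 1/3 - 1/6*4 = 1/3 - 2/3 = -1/3)
m(s) = -38/3 (m(s) = -13 - 1*(-1/3) = -13 + 1/3 = -38/3)
m(-4*((-3)**2 - 3)) - L = -38/3 - 1*346 = -38/3 - 346 = -1076/3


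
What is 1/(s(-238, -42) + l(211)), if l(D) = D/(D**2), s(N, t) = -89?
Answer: -211/18778 ≈ -0.011237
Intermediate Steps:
l(D) = 1/D (l(D) = D/D**2 = 1/D)
1/(s(-238, -42) + l(211)) = 1/(-89 + 1/211) = 1/(-18778/211) = -211/18778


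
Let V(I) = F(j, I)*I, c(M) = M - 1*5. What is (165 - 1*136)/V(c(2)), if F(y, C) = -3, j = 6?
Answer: 29/9 ≈ 3.2222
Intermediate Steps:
c(M) = -5 + M (c(M) = M - 5 = -5 + M)
V(I) = -3*I
(165 - 1*136)/V(c(2)) = (165 - 1*136)/((-3*(-5 + 2))) = (165 - 136)/((-3*(-3))) = 29/9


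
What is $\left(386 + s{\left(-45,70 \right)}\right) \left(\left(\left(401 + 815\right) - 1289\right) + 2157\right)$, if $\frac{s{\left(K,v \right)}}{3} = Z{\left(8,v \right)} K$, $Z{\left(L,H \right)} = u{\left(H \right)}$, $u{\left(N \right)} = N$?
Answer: $-18889376$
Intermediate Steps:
$Z{\left(L,H \right)} = H$
$s{\left(K,v \right)} = 3 K v$ ($s{\left(K,v \right)} = 3 v K = 3 K v$)
$\left(386 + s{\left(-45,70 \right)}\right) \left(\left(\left(401 + 815\right) - 1289\right) + 2157\right) = \left(386 + 3 \left(-45\right) 70\right) \left(\left(\left(401 + 815\right) - 1289\right) + 2157\right) = \left(386 - 9450\right) \left(\left(1216 - 1289\right) + 2157\right) = - 9064 \left(-73 + 2157\right) = \left(-9064\right) 2084 = -18889376$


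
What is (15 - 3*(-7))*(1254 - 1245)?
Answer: 324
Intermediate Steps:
(15 - 3*(-7))*(1254 - 1245) = (15 + 21)*9 = 36*9 = 324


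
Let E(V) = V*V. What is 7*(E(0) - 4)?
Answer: -28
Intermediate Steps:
E(V) = V²
7*(E(0) - 4) = 7*(0² - 4) = 7*(0 - 4) = 7*(-4) = -28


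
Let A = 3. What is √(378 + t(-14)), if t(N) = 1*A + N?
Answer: √367 ≈ 19.157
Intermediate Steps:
t(N) = 3 + N (t(N) = 1*3 + N = 3 + N)
√(378 + t(-14)) = √(378 + (3 - 14)) = √(378 - 11) = √367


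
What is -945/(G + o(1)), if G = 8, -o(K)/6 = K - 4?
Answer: -945/26 ≈ -36.346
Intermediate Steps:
o(K) = 24 - 6*K (o(K) = -6*(K - 4) = -6*(-4 + K) = 24 - 6*K)
-945/(G + o(1)) = -945/(8 + (24 - 6*1)) = -945/(8 + (24 - 6)) = -945/(8 + 18) = -945/26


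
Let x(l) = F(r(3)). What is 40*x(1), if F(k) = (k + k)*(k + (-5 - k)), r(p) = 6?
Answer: -2400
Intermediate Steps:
F(k) = -10*k (F(k) = (2*k)*(-5) = -10*k)
x(l) = -60 (x(l) = -10*6 = -60)
40*x(1) = 40*(-60) = -2400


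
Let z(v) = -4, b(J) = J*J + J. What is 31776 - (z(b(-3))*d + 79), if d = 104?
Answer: 32113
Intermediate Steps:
b(J) = J + J² (b(J) = J² + J = J + J²)
31776 - (z(b(-3))*d + 79) = 31776 - (-4*104 + 79) = 31776 - (-416 + 79) = 31776 - 1*(-337) = 31776 + 337 = 32113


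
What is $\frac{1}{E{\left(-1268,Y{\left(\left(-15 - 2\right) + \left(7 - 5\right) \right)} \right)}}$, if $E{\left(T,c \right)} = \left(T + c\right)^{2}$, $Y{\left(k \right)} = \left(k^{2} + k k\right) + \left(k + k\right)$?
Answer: $\frac{1}{719104} \approx 1.3906 \cdot 10^{-6}$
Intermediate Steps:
$Y{\left(k \right)} = 2 k + 2 k^{2}$ ($Y{\left(k \right)} = \left(k^{2} + k^{2}\right) + 2 k = 2 k^{2} + 2 k = 2 k + 2 k^{2}$)
$\frac{1}{E{\left(-1268,Y{\left(\left(-15 - 2\right) + \left(7 - 5\right) \right)} \right)}} = \frac{1}{\left(-1268 + 2 \left(\left(-15 - 2\right) + \left(7 - 5\right)\right) \left(1 + \left(\left(-15 - 2\right) + \left(7 - 5\right)\right)\right)\right)^{2}} = \frac{1}{\left(-1268 + 2 \left(-17 + 2\right) \left(1 + \left(-17 + 2\right)\right)\right)^{2}} = \frac{1}{\left(-1268 + 2 \left(-15\right) \left(1 - 15\right)\right)^{2}} = \frac{1}{\left(-1268 + 2 \left(-15\right) \left(-14\right)\right)^{2}} = \frac{1}{\left(-1268 + 420\right)^{2}} = \frac{1}{\left(-848\right)^{2}} = \frac{1}{719104}$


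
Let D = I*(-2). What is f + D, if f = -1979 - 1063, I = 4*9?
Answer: -3114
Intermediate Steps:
I = 36
f = -3042
D = -72 (D = 36*(-2) = -72)
f + D = -3042 - 72 = -3114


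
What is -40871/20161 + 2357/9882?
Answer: -356367745/199231002 ≈ -1.7887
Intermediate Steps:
-40871/20161 + 2357/9882 = -356367745/199231002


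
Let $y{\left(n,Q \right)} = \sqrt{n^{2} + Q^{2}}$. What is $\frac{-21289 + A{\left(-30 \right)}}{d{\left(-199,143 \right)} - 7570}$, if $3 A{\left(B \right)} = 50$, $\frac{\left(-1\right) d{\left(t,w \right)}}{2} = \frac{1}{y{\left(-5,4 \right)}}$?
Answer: $\frac{9903441145}{3524251344} - \frac{63817 \sqrt{41}}{3524251344} \approx 2.81$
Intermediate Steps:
$y{\left(n,Q \right)} = \sqrt{Q^{2} + n^{2}}$
$d{\left(t,w \right)} = - \frac{2 \sqrt{41}}{41}$ ($d{\left(t,w \right)} = - \frac{2}{\sqrt{4^{2} + \left(-5\right)^{2}}} = - \frac{2}{\sqrt{16 + 25}} = - \frac{2}{\sqrt{41}} = - 2 \frac{\sqrt{41}}{41} = - \frac{2 \sqrt{41}}{41}$)
$A{\left(B \right)} = \frac{50}{3}$ ($A{\left(B \right)} = \frac{1}{3} \cdot 50 = \frac{50}{3}$)
$\frac{-21289 + A{\left(-30 \right)}}{d{\left(-199,143 \right)} - 7570} = \frac{-21289 + \frac{50}{3}}{- \frac{2 \sqrt{41}}{41} - 7570} = - \frac{63817}{3 \left(-7570 - \frac{2 \sqrt{41}}{41}\right)}$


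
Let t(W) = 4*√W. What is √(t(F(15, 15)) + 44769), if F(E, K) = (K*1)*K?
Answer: 3*√4981 ≈ 211.73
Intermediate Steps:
F(E, K) = K² (F(E, K) = K*K = K²)
√(t(F(15, 15)) + 44769) = √(4*√(15²) + 44769) = √(4*√225 + 44769) = √(4*15 + 44769) = √(60 + 44769) = √44829 = 3*√4981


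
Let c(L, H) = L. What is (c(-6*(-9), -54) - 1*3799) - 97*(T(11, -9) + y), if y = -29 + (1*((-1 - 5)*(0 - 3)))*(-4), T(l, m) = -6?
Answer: 6634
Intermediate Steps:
y = -101 (y = -29 + (1*(-6*(-3)))*(-4) = -29 + (1*18)*(-4) = -29 + 18*(-4) = -29 - 72 = -101)
(c(-6*(-9), -54) - 1*3799) - 97*(T(11, -9) + y) = (-6*(-9) - 1*3799) - 97*(-6 - 101) = (54 - 3799) - 97*(-107) = -3745 - 1*(-10379) = -3745 + 10379 = 6634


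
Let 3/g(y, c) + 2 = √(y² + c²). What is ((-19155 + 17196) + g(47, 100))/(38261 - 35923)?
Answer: -23909589/28535290 + 3*√12209/28535290 ≈ -0.83788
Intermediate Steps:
g(y, c) = 3/(-2 + √(c² + y²)) (g(y, c) = 3/(-2 + √(y² + c²)) = 3/(-2 + √(c² + y²)))
((-19155 + 17196) + g(47, 100))/(38261 - 35923) = ((-19155 + 17196) + 3/(-2 + √(100² + 47²)))/(38261 - 35923) = (-1959 + 3/(-2 + √(10000 + 2209)))/2338 = (-1959 + 3/(-2 + √12209))*(1/2338) = -1959/2338 + 3/(2338*(-2 + √12209))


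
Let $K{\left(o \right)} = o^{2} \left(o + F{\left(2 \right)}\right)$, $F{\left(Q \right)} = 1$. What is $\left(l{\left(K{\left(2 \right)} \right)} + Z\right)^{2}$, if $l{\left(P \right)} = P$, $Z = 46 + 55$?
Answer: $12769$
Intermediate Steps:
$Z = 101$
$K{\left(o \right)} = o^{2} \left(1 + o\right)$ ($K{\left(o \right)} = o^{2} \left(o + 1\right) = o^{2} \left(1 + o\right)$)
$\left(l{\left(K{\left(2 \right)} \right)} + Z\right)^{2} = \left(2^{2} \left(1 + 2\right) + 101\right)^{2} = \left(4 \cdot 3 + 101\right)^{2} = \left(12 + 101\right)^{2} = 113^{2} = 12769$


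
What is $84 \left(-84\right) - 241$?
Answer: $-7297$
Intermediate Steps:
$84 \left(-84\right) - 241 = -7056 - 241 = -7297$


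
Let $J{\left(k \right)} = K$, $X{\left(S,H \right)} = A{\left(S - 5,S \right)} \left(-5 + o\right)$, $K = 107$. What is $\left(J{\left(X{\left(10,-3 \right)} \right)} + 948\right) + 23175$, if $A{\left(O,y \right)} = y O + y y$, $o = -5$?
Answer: $24230$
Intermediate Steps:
$A{\left(O,y \right)} = y^{2} + O y$ ($A{\left(O,y \right)} = O y + y^{2} = y^{2} + O y$)
$X{\left(S,H \right)} = - 10 S \left(-5 + 2 S\right)$ ($X{\left(S,H \right)} = S \left(\left(S - 5\right) + S\right) \left(-5 - 5\right) = S \left(\left(-5 + S\right) + S\right) \left(-10\right) = S \left(-5 + 2 S\right) \left(-10\right) = - 10 S \left(-5 + 2 S\right)$)
$J{\left(k \right)} = 107$
$\left(J{\left(X{\left(10,-3 \right)} \right)} + 948\right) + 23175 = \left(107 + 948\right) + 23175 = 1055 + 23175 = 24230$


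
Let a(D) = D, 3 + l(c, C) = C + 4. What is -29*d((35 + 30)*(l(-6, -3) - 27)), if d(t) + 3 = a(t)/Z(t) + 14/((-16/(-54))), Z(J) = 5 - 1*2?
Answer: 203261/12 ≈ 16938.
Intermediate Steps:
l(c, C) = 1 + C (l(c, C) = -3 + (C + 4) = -3 + (4 + C) = 1 + C)
Z(J) = 3 (Z(J) = 5 - 2 = 3)
d(t) = 177/4 + t/3 (d(t) = -3 + (t/3 + 14/((-16/(-54)))) = -3 + (t*(⅓) + 14/((-16*(-1/54)))) = -3 + (t/3 + 14/(8/27)) = -3 + (t/3 + 14*(27/8)) = -3 + (t/3 + 189/4) = -3 + (189/4 + t/3) = 177/4 + t/3)
-29*d((35 + 30)*(l(-6, -3) - 27)) = -29*(177/4 + ((35 + 30)*((1 - 3) - 27))/3) = -29*(177/4 + (65*(-2 - 27))/3) = -29*(177/4 + (65*(-29))/3) = -29*(177/4 + (⅓)*(-1885)) = -29*(177/4 - 1885/3) = -29*(-7009/12) = 203261/12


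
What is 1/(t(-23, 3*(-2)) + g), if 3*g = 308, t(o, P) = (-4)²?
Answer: 3/356 ≈ 0.0084270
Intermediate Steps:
t(o, P) = 16
g = 308/3 (g = (⅓)*308 = 308/3 ≈ 102.67)
1/(t(-23, 3*(-2)) + g) = 1/(16 + 308/3) = 1/(356/3) = 3/356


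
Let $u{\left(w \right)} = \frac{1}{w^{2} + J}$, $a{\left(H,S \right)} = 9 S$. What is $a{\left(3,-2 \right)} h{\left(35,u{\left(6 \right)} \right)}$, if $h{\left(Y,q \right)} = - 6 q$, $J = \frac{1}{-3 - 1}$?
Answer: $\frac{432}{143} \approx 3.021$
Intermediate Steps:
$J = - \frac{1}{4}$ ($J = \frac{1}{-4} = - \frac{1}{4} \approx -0.25$)
$u{\left(w \right)} = \frac{1}{- \frac{1}{4} + w^{2}}$ ($u{\left(w \right)} = \frac{1}{w^{2} - \frac{1}{4}} = \frac{1}{- \frac{1}{4} + w^{2}}$)
$a{\left(3,-2 \right)} h{\left(35,u{\left(6 \right)} \right)} = 9 \left(-2\right) \left(- 6 \frac{4}{-1 + 4 \cdot 6^{2}}\right) = - 18 \left(- 6 \frac{4}{-1 + 4 \cdot 36}\right) = - 18 \left(- 6 \frac{4}{-1 + 144}\right) = - 18 \left(- 6 \cdot \frac{4}{143}\right) = - 18 \left(- 6 \cdot 4 \cdot \frac{1}{143}\right) = - 18 \left(\left(-6\right) \frac{4}{143}\right) = \left(-18\right) \left(- \frac{24}{143}\right) = \frac{432}{143}$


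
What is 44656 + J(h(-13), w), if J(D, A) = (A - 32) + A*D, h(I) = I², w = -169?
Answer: 15894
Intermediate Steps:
J(D, A) = -32 + A + A*D (J(D, A) = (-32 + A) + A*D = -32 + A + A*D)
44656 + J(h(-13), w) = 44656 + (-32 - 169 - 169*(-13)²) = 44656 + (-32 - 169 - 169*169) = 44656 + (-32 - 169 - 28561) = 44656 - 28762 = 15894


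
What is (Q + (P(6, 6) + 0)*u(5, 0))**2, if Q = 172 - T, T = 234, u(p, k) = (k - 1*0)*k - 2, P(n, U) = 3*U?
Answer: 9604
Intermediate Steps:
u(p, k) = -2 + k**2 (u(p, k) = (k + 0)*k - 2 = k*k - 2 = k**2 - 2 = -2 + k**2)
Q = -62 (Q = 172 - 1*234 = 172 - 234 = -62)
(Q + (P(6, 6) + 0)*u(5, 0))**2 = (-62 + (3*6 + 0)*(-2 + 0**2))**2 = (-62 + (18 + 0)*(-2 + 0))**2 = (-62 + 18*(-2))**2 = (-62 - 36)**2 = (-98)**2 = 9604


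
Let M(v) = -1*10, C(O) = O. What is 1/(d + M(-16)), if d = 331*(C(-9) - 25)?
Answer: -1/11264 ≈ -8.8778e-5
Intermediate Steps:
M(v) = -10
d = -11254 (d = 331*(-9 - 25) = 331*(-34) = -11254)
1/(d + M(-16)) = 1/(-11254 - 10) = 1/(-11264) = -1/11264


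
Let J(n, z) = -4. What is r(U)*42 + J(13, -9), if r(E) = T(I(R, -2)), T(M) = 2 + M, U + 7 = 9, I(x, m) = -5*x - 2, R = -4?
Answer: 836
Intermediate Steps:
I(x, m) = -2 - 5*x
U = 2 (U = -7 + 9 = 2)
r(E) = 20 (r(E) = 2 + (-2 - 5*(-4)) = 2 + (-2 + 20) = 2 + 18 = 20)
r(U)*42 + J(13, -9) = 20*42 - 4 = 840 - 4 = 836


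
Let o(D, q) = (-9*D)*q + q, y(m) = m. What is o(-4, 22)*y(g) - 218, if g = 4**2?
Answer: 12806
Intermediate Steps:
g = 16
o(D, q) = q - 9*D*q (o(D, q) = -9*D*q + q = q - 9*D*q)
o(-4, 22)*y(g) - 218 = (22*(1 - 9*(-4)))*16 - 218 = (22*(1 + 36))*16 - 218 = (22*37)*16 - 218 = 814*16 - 218 = 13024 - 218 = 12806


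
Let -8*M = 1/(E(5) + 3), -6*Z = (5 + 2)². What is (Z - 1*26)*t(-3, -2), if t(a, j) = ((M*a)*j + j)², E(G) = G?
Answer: -920245/6144 ≈ -149.78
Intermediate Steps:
Z = -49/6 (Z = -(5 + 2)²/6 = -⅙*7² = -⅙*49 = -49/6 ≈ -8.1667)
M = -1/64 (M = -1/(8*(5 + 3)) = -⅛/8 = -⅛*⅛ = -1/64 ≈ -0.015625)
t(a, j) = (j - a*j/64)² (t(a, j) = ((-a/64)*j + j)² = (-a*j/64 + j)² = (j - a*j/64)²)
(Z - 1*26)*t(-3, -2) = (-49/6 - 1*26)*((1/4096)*(-2)²*(-64 - 3)²) = (-49/6 - 26)*((1/4096)*4*(-67)²) = -205*4*4489/24576 = -205/6*4489/1024 = -920245/6144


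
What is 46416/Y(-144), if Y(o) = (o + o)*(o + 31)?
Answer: 967/678 ≈ 1.4263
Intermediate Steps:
Y(o) = 2*o*(31 + o) (Y(o) = (2*o)*(31 + o) = 2*o*(31 + o))
46416/Y(-144) = 46416/((2*(-144)*(31 - 144))) = 46416/((2*(-144)*(-113))) = 46416/32544 = 46416*(1/32544) = 967/678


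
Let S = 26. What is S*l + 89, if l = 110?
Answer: 2949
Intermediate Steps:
S*l + 89 = 26*110 + 89 = 2860 + 89 = 2949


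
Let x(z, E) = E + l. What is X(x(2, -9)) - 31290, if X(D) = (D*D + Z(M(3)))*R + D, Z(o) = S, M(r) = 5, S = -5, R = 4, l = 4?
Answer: -31215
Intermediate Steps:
x(z, E) = 4 + E (x(z, E) = E + 4 = 4 + E)
Z(o) = -5
X(D) = -20 + D + 4*D² (X(D) = (D*D - 5)*4 + D = (D² - 5)*4 + D = (-5 + D²)*4 + D = (-20 + 4*D²) + D = -20 + D + 4*D²)
X(x(2, -9)) - 31290 = (-20 + (4 - 9) + 4*(4 - 9)²) - 31290 = (-20 - 5 + 4*(-5)²) - 31290 = (-20 - 5 + 4*25) - 31290 = (-20 - 5 + 100) - 31290 = 75 - 31290 = -31215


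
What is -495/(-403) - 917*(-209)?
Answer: 77236654/403 ≈ 1.9165e+5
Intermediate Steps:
-495/(-403) - 917*(-209) = -495*(-1/403) + 191653 = 495/403 + 191653 = 77236654/403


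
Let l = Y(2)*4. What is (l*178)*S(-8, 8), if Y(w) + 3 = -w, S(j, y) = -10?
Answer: 35600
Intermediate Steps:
Y(w) = -3 - w
l = -20 (l = (-3 - 1*2)*4 = (-3 - 2)*4 = -5*4 = -20)
(l*178)*S(-8, 8) = -20*178*(-10) = -3560*(-10) = 35600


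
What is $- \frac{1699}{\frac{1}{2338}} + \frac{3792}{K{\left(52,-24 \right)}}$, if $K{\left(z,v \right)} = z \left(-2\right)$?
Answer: $- \frac{51639880}{13} \approx -3.9723 \cdot 10^{6}$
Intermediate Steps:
$K{\left(z,v \right)} = - 2 z$
$- \frac{1699}{\frac{1}{2338}} + \frac{3792}{K{\left(52,-24 \right)}} = - \frac{1699}{\frac{1}{2338}} + \frac{3792}{\left(-2\right) 52} = - 1699 \frac{1}{\frac{1}{2338}} + \frac{3792}{-104} = \left(-1699\right) 2338 + 3792 \left(- \frac{1}{104}\right) = -3972262 - \frac{474}{13} = - \frac{51639880}{13}$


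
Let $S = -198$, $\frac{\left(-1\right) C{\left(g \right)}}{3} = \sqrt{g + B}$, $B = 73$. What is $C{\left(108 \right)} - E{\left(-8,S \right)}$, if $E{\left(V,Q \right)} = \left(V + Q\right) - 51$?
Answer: $257 - 3 \sqrt{181} \approx 216.64$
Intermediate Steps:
$C{\left(g \right)} = - 3 \sqrt{73 + g}$ ($C{\left(g \right)} = - 3 \sqrt{g + 73} = - 3 \sqrt{73 + g}$)
$E{\left(V,Q \right)} = -51 + Q + V$ ($E{\left(V,Q \right)} = \left(Q + V\right) - 51 = -51 + Q + V$)
$C{\left(108 \right)} - E{\left(-8,S \right)} = - 3 \sqrt{73 + 108} - \left(-51 - 198 - 8\right) = - 3 \sqrt{181} - -257 = - 3 \sqrt{181} + 257 = 257 - 3 \sqrt{181}$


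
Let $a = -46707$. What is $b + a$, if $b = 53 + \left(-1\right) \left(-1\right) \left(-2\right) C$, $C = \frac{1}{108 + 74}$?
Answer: $- \frac{4245515}{91} \approx -46654.0$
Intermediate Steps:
$C = \frac{1}{182} \approx 0.0054945$
$b = \frac{4822}{91}$ ($b = 53 + \left(-1\right) \left(-1\right) \left(-2\right) \frac{1}{182} = 53 + 1 \left(-2\right) \frac{1}{182} = 53 - \frac{1}{91} = \frac{4822}{91} \approx 52.989$)
$b + a = \frac{4822}{91} - 46707 = - \frac{4245515}{91}$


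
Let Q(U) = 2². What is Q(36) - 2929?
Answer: -2925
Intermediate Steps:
Q(U) = 4
Q(36) - 2929 = 4 - 2929 = -2925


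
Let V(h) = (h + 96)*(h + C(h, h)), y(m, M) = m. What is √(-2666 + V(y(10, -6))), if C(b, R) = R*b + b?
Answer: √10054 ≈ 100.27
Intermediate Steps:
C(b, R) = b + R*b
V(h) = (96 + h)*(h + h*(1 + h)) (V(h) = (h + 96)*(h + h*(1 + h)) = (96 + h)*(h + h*(1 + h)))
√(-2666 + V(y(10, -6))) = √(-2666 + 10*(192 + 10² + 98*10)) = √(-2666 + 10*(192 + 100 + 980)) = √(-2666 + 10*1272) = √(-2666 + 12720) = √10054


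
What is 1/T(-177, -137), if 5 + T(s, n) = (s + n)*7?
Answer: -1/2203 ≈ -0.00045393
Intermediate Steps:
T(s, n) = -5 + 7*n + 7*s (T(s, n) = -5 + (s + n)*7 = -5 + (n + s)*7 = -5 + (7*n + 7*s) = -5 + 7*n + 7*s)
1/T(-177, -137) = 1/(-5 + 7*(-137) + 7*(-177)) = 1/(-5 - 959 - 1239) = 1/(-2203) = -1/2203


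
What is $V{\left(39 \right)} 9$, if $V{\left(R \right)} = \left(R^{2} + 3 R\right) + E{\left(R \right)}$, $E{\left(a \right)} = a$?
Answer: $15093$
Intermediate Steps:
$V{\left(R \right)} = R^{2} + 4 R$ ($V{\left(R \right)} = \left(R^{2} + 3 R\right) + R = R^{2} + 4 R$)
$V{\left(39 \right)} 9 = 39 \left(4 + 39\right) 9 = 39 \cdot 43 \cdot 9 = 1677 \cdot 9 = 15093$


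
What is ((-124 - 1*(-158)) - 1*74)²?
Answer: 1600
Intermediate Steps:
((-124 - 1*(-158)) - 1*74)² = ((-124 + 158) - 74)² = (34 - 74)² = (-40)² = 1600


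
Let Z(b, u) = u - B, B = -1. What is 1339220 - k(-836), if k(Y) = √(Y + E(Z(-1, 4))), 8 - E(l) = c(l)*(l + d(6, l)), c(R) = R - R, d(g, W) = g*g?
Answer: 1339220 - 6*I*√23 ≈ 1.3392e+6 - 28.775*I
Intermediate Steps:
d(g, W) = g²
Z(b, u) = 1 + u (Z(b, u) = u - 1*(-1) = u + 1 = 1 + u)
c(R) = 0
E(l) = 8 (E(l) = 8 - 0*(l + 6²) = 8 - 0*(l + 36) = 8 - 0*(36 + l) = 8 - 1*0 = 8 + 0 = 8)
k(Y) = √(8 + Y) (k(Y) = √(Y + 8) = √(8 + Y))
1339220 - k(-836) = 1339220 - √(8 - 836) = 1339220 - √(-828) = 1339220 - 6*I*√23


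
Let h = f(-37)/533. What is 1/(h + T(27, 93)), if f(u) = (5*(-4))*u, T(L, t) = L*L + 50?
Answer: 533/415947 ≈ 0.0012814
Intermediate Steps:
T(L, t) = 50 + L**2 (T(L, t) = L**2 + 50 = 50 + L**2)
f(u) = -20*u
h = 740/533 (h = -20*(-37)/533 = 740*(1/533) = 740/533 ≈ 1.3884)
1/(h + T(27, 93)) = 1/(740/533 + (50 + 27**2)) = 1/(740/533 + (50 + 729)) = 1/(740/533 + 779) = 1/(415947/533) = 533/415947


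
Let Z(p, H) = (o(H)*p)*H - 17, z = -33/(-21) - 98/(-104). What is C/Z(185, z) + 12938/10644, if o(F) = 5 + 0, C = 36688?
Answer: 76507456807/4471475214 ≈ 17.110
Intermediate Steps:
z = 915/364 (z = -33*(-1/21) - 98*(-1/104) = 11/7 + 49/52 = 915/364 ≈ 2.5137)
o(F) = 5
Z(p, H) = -17 + 5*H*p (Z(p, H) = (5*p)*H - 17 = 5*H*p - 17 = -17 + 5*H*p)
C/Z(185, z) + 12938/10644 = 36688/(-17 + 5*(915/364)*185) + 12938/10644 = 36688/(-17 + 846375/364) + 12938*(1/10644) = 36688/(840187/364) + 6469/5322 = 36688*(364/840187) + 6469/5322 = 13354432/840187 + 6469/5322 = 76507456807/4471475214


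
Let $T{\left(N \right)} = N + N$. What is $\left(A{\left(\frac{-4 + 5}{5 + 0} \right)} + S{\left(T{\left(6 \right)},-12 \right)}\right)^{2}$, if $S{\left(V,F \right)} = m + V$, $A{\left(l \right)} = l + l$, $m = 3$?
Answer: $\frac{5929}{25} \approx 237.16$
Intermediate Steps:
$T{\left(N \right)} = 2 N$
$A{\left(l \right)} = 2 l$
$S{\left(V,F \right)} = 3 + V$
$\left(A{\left(\frac{-4 + 5}{5 + 0} \right)} + S{\left(T{\left(6 \right)},-12 \right)}\right)^{2} = \left(2 \frac{-4 + 5}{5 + 0} + \left(3 + 2 \cdot 6\right)\right)^{2} = \left(2 \cdot 1 \cdot \frac{1}{5} + \left(3 + 12\right)\right)^{2} = \left(2 \cdot 1 \cdot \frac{1}{5} + 15\right)^{2} = \left(2 \cdot \frac{1}{5} + 15\right)^{2} = \left(\frac{2}{5} + 15\right)^{2} = \left(\frac{77}{5}\right)^{2} = \frac{5929}{25}$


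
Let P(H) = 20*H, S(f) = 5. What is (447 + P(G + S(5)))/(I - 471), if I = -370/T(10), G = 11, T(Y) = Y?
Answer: -767/508 ≈ -1.5098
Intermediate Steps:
I = -37 (I = -370/10 = -370*1/10 = -37)
(447 + P(G + S(5)))/(I - 471) = (447 + 20*(11 + 5))/(-37 - 471) = (447 + 20*16)/(-508) = (447 + 320)*(-1/508) = 767*(-1/508) = -767/508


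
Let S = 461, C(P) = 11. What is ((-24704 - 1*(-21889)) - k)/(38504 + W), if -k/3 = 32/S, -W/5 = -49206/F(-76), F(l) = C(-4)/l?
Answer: 14273809/8424653296 ≈ 0.0016943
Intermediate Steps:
F(l) = 11/l
W = -18698280/11 (W = -(-246030)/(11/(-76)) = -(-246030)/(11*(-1/76)) = -(-246030)/(-11/76) = -(-246030)*(-76)/11 = -5*3739656/11 = -18698280/11 ≈ -1.6998e+6)
k = -96/461 ≈ -0.20824
((-24704 - 1*(-21889)) - k)/(38504 + W) = ((-24704 - 1*(-21889)) - 1*(-96/461))/(38504 - 18698280/11) = ((-24704 + 21889) + 96/461)/(-18274736/11) = (-2815 + 96/461)*(-11/18274736) = -1297619/461*(-11/18274736) = 14273809/8424653296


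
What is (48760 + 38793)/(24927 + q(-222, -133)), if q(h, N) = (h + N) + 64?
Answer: 87553/24636 ≈ 3.5539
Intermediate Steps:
q(h, N) = 64 + N + h (q(h, N) = (N + h) + 64 = 64 + N + h)
(48760 + 38793)/(24927 + q(-222, -133)) = (48760 + 38793)/(24927 + (64 - 133 - 222)) = 87553/(24927 - 291) = 87553/24636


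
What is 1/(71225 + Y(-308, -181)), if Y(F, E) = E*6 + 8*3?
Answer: 1/70163 ≈ 1.4253e-5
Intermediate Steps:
Y(F, E) = 24 + 6*E (Y(F, E) = 6*E + 24 = 24 + 6*E)
1/(71225 + Y(-308, -181)) = 1/(71225 + (24 + 6*(-181))) = 1/(71225 + (24 - 1086)) = 1/(71225 - 1062) = 1/70163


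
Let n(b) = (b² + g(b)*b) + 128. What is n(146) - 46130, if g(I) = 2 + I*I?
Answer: 3087742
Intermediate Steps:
g(I) = 2 + I²
n(b) = 128 + b² + b*(2 + b²) (n(b) = (b² + (2 + b²)*b) + 128 = (b² + b*(2 + b²)) + 128 = 128 + b² + b*(2 + b²))
n(146) - 46130 = (128 + 146² + 146*(2 + 146²)) - 46130 = (128 + 21316 + 146*(2 + 21316)) - 46130 = (128 + 21316 + 146*21318) - 46130 = (128 + 21316 + 3112428) - 46130 = 3133872 - 46130 = 3087742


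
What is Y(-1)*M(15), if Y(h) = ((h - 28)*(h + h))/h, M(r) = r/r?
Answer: -58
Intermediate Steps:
M(r) = 1
Y(h) = -56 + 2*h (Y(h) = ((-28 + h)*(2*h))/h = (2*h*(-28 + h))/h = -56 + 2*h)
Y(-1)*M(15) = (-56 + 2*(-1))*1 = (-56 - 2)*1 = -58*1 = -58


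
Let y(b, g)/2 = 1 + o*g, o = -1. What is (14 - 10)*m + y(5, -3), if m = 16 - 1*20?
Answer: -8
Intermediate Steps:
m = -4 (m = 16 - 20 = -4)
y(b, g) = 2 - 2*g (y(b, g) = 2*(1 - g) = 2 - 2*g)
(14 - 10)*m + y(5, -3) = (14 - 10)*(-4) + (2 - 2*(-3)) = 4*(-4) + (2 + 6) = -16 + 8 = -8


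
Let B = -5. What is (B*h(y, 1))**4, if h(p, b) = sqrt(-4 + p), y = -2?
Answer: 22500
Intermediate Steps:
(B*h(y, 1))**4 = (-5*sqrt(-4 - 2))**4 = (-5*I*sqrt(6))**4 = 22500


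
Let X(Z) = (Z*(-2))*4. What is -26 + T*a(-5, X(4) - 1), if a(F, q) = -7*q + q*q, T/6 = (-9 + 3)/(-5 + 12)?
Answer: -47702/7 ≈ -6814.6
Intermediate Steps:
X(Z) = -8*Z (X(Z) = -2*Z*4 = -8*Z)
T = -36/7 (T = 6*((-9 + 3)/(-5 + 12)) = 6*(-6/7) = -36/7 ≈ -5.1429)
a(F, q) = q² - 7*q (a(F, q) = -7*q + q² = q² - 7*q)
-26 + T*a(-5, X(4) - 1) = -26 - 36*(-8*4 - 1)*(-7 + (-8*4 - 1))/7 = -26 - 36*(-32 - 1)*(-7 + (-32 - 1))/7 = -26 - (-1188)*(-7 - 33)/7 = -26 - (-1188)*(-40)/7 = -26 - 36/7*1320 = -26 - 47520/7 = -47702/7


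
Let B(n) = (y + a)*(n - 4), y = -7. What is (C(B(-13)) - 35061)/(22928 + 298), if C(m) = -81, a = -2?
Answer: -5857/3871 ≈ -1.5130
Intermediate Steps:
B(n) = 36 - 9*n (B(n) = (-7 - 2)*(n - 4) = -9*(-4 + n) = 36 - 9*n)
(C(B(-13)) - 35061)/(22928 + 298) = (-81 - 35061)/(22928 + 298) = -35142/23226 = -35142*1/23226 = -5857/3871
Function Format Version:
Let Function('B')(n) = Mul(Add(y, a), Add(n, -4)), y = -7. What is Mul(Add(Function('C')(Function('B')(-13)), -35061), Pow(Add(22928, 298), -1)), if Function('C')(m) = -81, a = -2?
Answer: Rational(-5857, 3871) ≈ -1.5130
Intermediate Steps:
Function('B')(n) = Add(36, Mul(-9, n)) (Function('B')(n) = Mul(Add(-7, -2), Add(n, -4)) = Mul(-9, Add(-4, n)) = Add(36, Mul(-9, n)))
Mul(Add(Function('C')(Function('B')(-13)), -35061), Pow(Add(22928, 298), -1)) = Mul(Add(-81, -35061), Pow(Add(22928, 298), -1)) = Mul(-35142, Pow(23226, -1)) = Mul(-35142, Rational(1, 23226)) = Rational(-5857, 3871)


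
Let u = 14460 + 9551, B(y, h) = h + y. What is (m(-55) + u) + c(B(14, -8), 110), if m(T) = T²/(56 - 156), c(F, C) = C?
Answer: 96363/4 ≈ 24091.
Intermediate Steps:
u = 24011
m(T) = -T²/100 (m(T) = T²/(-100) = -T²/100)
(m(-55) + u) + c(B(14, -8), 110) = (-1/100*(-55)² + 24011) + 110 = (-1/100*3025 + 24011) + 110 = (-121/4 + 24011) + 110 = 95923/4 + 110 = 96363/4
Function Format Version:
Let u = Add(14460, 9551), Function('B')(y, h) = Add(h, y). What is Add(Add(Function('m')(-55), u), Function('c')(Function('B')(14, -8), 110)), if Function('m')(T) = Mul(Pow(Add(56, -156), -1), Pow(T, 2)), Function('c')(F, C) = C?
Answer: Rational(96363, 4) ≈ 24091.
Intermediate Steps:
u = 24011
Function('m')(T) = Mul(Rational(-1, 100), Pow(T, 2)) (Function('m')(T) = Mul(Pow(-100, -1), Pow(T, 2)) = Mul(Rational(-1, 100), Pow(T, 2)))
Add(Add(Function('m')(-55), u), Function('c')(Function('B')(14, -8), 110)) = Add(Add(Mul(Rational(-1, 100), Pow(-55, 2)), 24011), 110) = Add(Add(Mul(Rational(-1, 100), 3025), 24011), 110) = Add(Add(Rational(-121, 4), 24011), 110) = Add(Rational(95923, 4), 110) = Rational(96363, 4)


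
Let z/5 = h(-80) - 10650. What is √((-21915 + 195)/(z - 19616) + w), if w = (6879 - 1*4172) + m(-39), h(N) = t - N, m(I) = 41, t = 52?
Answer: 12*√24876447223/36103 ≈ 52.424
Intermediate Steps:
h(N) = 52 - N
z = -52590 (z = 5*((52 - 1*(-80)) - 10650) = 5*((52 + 80) - 10650) = 5*(132 - 10650) = 5*(-10518) = -52590)
w = 2748 (w = (6879 - 1*4172) + 41 = (6879 - 4172) + 41 = 2707 + 41 = 2748)
√((-21915 + 195)/(z - 19616) + w) = √((-21915 + 195)/(-52590 - 19616) + 2748) = √(-21720/(-72206) + 2748) = √(-21720*(-1/72206) + 2748) = √(10860/36103 + 2748) = √(99221904/36103) = 12*√24876447223/36103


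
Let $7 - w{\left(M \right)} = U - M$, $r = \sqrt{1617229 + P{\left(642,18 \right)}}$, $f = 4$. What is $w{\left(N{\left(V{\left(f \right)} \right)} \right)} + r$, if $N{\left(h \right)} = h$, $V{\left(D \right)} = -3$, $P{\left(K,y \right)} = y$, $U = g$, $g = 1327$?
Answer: $-1323 + \sqrt{1617247} \approx -51.29$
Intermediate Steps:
$U = 1327$
$r = \sqrt{1617247}$ ($r = \sqrt{1617229 + 18} = \sqrt{1617247} \approx 1271.7$)
$w{\left(M \right)} = -1320 + M$ ($w{\left(M \right)} = 7 - \left(1327 - M\right) = 7 + \left(-1327 + M\right) = -1320 + M$)
$w{\left(N{\left(V{\left(f \right)} \right)} \right)} + r = \left(-1320 - 3\right) + \sqrt{1617247} = -1323 + \sqrt{1617247}$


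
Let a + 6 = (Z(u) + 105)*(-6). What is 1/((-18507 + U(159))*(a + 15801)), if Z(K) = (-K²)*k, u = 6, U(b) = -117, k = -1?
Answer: -1/278410176 ≈ -3.5918e-9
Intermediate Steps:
Z(K) = K² (Z(K) = -K²*(-1) = K²)
a = -852 (a = -6 + (6² + 105)*(-6) = -6 + (36 + 105)*(-6) = -6 + 141*(-6) = -6 - 846 = -852)
1/((-18507 + U(159))*(a + 15801)) = 1/((-18507 - 117)*(-852 + 15801)) = 1/(-18624*14949) = 1/(-278410176) = -1/278410176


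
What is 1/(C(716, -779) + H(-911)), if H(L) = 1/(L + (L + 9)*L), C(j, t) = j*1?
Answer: 820811/587700677 ≈ 0.0013966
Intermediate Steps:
C(j, t) = j
H(L) = 1/(L + L*(9 + L)) (H(L) = 1/(L + (9 + L)*L) = 1/(L + L*(9 + L)))
1/(C(716, -779) + H(-911)) = 1/(716 + 1/((-911)*(10 - 911))) = 1/(716 - 1/911/(-901)) = 1/(716 - 1/911*(-1/901)) = 1/(716 + 1/820811) = 1/(587700677/820811) = 820811/587700677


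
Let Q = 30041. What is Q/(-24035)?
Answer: -2731/2185 ≈ -1.2499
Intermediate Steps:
Q/(-24035) = 30041/(-24035) = 30041*(-1/24035) = -2731/2185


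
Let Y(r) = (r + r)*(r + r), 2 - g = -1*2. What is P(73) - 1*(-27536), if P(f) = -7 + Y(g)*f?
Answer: 32201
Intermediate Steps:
g = 4 (g = 2 - (-1)*2 = 2 - 1*(-2) = 2 + 2 = 4)
Y(r) = 4*r² (Y(r) = (2*r)*(2*r) = 4*r²)
P(f) = -7 + 64*f (P(f) = -7 + (4*4²)*f = -7 + (4*16)*f = -7 + 64*f)
P(73) - 1*(-27536) = (-7 + 64*73) - 1*(-27536) = (-7 + 4672) + 27536 = 4665 + 27536 = 32201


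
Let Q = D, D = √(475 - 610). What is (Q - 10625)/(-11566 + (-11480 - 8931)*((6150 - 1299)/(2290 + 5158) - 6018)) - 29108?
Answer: -21734242481988/746675911 + 456*I*√15/18666897775 ≈ -29108.0 + 9.461e-8*I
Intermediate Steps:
D = 3*I*√15 (D = √(-135) = 3*I*√15 ≈ 11.619*I)
Q = 3*I*√15 ≈ 11.619*I
(Q - 10625)/(-11566 + (-11480 - 8931)*((6150 - 1299)/(2290 + 5158) - 6018)) - 29108 = (3*I*√15 - 10625)/(-11566 + (-11480 - 8931)*((6150 - 1299)/(2290 + 5158) - 6018)) - 29108 = (-10625 + 3*I*√15)/(-11566 - 20411*(4851/7448 - 6018)) - 29108 = (-10625 + 3*I*√15)/(-11566 - 20411*(4851*(1/7448) - 6018)) - 29108 = (-10625 + 3*I*√15)/(-11566 - 20411*(99/152 - 6018)) - 29108 = (-10625 + 3*I*√15)/(-11566 - 20411*(-914637/152)) - 29108 = (-10625 + 3*I*√15)/(-11566 + 18668655807/152) - 29108 = (-10625 + 3*I*√15)/(18666897775/152) - 29108 = (-10625 + 3*I*√15)*(152/18666897775) - 29108 = (-64600/746675911 + 456*I*√15/18666897775) - 29108 = -21734242481988/746675911 + 456*I*√15/18666897775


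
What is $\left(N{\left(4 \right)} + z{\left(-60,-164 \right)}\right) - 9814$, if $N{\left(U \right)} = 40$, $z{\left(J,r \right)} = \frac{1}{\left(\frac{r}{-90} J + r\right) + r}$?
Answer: $- \frac{12823491}{1312} \approx -9774.0$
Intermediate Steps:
$z{\left(J,r \right)} = \frac{1}{2 r - \frac{J r}{90}}$ ($z{\left(J,r \right)} = \frac{1}{\left(r \left(- \frac{1}{90}\right) J + r\right) + r} = \frac{1}{\left(- \frac{r}{90} J + r\right) + r} = \frac{1}{\left(- \frac{J r}{90} + r\right) + r} = \frac{1}{\left(r - \frac{J r}{90}\right) + r} = \frac{1}{2 r - \frac{J r}{90}}$)
$\left(N{\left(4 \right)} + z{\left(-60,-164 \right)}\right) - 9814 = \left(40 - \frac{90}{\left(-164\right) \left(-180 - 60\right)}\right) - 9814 = \left(40 - - \frac{45}{82 \left(-240\right)}\right) - 9814 = \left(40 - \left(- \frac{45}{82}\right) \left(- \frac{1}{240}\right)\right) - 9814 = \left(40 - \frac{3}{1312}\right) - 9814 = \frac{52477}{1312} - 9814 = - \frac{12823491}{1312}$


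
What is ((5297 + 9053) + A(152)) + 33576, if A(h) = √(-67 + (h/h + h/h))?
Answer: 47926 + I*√65 ≈ 47926.0 + 8.0623*I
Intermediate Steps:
A(h) = I*√65 (A(h) = √(-67 + (1 + 1)) = √(-67 + 2) = √(-65) = I*√65)
((5297 + 9053) + A(152)) + 33576 = ((5297 + 9053) + I*√65) + 33576 = (14350 + I*√65) + 33576 = 47926 + I*√65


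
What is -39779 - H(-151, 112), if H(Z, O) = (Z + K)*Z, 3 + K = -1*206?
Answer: -94139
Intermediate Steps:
K = -209 (K = -3 - 1*206 = -3 - 206 = -209)
H(Z, O) = Z*(-209 + Z) (H(Z, O) = (Z - 209)*Z = (-209 + Z)*Z = Z*(-209 + Z))
-39779 - H(-151, 112) = -39779 - (-151)*(-209 - 151) = -39779 - (-151)*(-360) = -39779 - 1*54360 = -39779 - 54360 = -94139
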